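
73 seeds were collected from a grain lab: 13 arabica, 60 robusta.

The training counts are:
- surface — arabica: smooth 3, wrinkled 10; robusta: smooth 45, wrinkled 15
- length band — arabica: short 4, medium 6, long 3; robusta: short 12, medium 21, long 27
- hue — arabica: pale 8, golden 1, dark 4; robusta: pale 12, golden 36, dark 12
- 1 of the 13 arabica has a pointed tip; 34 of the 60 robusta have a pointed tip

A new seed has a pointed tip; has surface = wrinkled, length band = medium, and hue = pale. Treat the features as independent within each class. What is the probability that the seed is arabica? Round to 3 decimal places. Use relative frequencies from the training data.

0.269

arabica: (13/73) × (10/13) × (6/13) × (8/13) × (1/13) ≈ 0.00299287
robusta: (60/73) × (15/60) × (21/60) × (12/60) × (34/60) ≈ 0.00815068
P(arabica | x) = 0.00299287 / 0.01114355 ≈ 0.269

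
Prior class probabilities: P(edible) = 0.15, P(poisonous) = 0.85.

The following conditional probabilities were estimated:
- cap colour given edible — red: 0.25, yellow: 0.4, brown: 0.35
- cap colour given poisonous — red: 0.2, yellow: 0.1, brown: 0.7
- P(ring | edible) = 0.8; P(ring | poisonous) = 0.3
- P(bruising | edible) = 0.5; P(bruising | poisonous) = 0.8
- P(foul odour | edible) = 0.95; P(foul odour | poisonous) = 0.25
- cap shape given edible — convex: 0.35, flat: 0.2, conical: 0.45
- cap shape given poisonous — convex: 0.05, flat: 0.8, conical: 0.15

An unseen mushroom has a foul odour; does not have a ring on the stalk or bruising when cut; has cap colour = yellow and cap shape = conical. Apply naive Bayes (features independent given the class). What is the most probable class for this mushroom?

edible: 0.15 × 0.4 × (1−0.8) × (1−0.5) × 0.95 × 0.45 = 0.002565
poisonous: 0.85 × 0.1 × (1−0.3) × (1−0.8) × 0.25 × 0.15 = 0.00044625
Highest score → edible.

edible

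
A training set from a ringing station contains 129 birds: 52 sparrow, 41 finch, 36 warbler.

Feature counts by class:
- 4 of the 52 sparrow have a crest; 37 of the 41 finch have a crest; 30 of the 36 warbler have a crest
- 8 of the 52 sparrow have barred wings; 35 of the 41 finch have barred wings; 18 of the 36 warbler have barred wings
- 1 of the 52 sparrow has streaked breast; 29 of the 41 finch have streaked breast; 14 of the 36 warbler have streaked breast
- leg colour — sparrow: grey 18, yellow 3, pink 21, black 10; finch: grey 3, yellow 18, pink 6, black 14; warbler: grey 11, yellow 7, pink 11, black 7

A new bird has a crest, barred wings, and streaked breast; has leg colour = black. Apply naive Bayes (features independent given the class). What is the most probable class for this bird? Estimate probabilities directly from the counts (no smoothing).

finch

sparrow: (52/129) × (4/52) × (8/52) × (1/52) × (10/52) ≈ 0.0000176421
finch: (41/129) × (37/41) × (35/41) × (29/41) × (14/41) ≈ 0.0591364
warbler: (36/129) × (30/36) × (18/36) × (14/36) × (7/36) ≈ 0.00879271
Highest score → finch.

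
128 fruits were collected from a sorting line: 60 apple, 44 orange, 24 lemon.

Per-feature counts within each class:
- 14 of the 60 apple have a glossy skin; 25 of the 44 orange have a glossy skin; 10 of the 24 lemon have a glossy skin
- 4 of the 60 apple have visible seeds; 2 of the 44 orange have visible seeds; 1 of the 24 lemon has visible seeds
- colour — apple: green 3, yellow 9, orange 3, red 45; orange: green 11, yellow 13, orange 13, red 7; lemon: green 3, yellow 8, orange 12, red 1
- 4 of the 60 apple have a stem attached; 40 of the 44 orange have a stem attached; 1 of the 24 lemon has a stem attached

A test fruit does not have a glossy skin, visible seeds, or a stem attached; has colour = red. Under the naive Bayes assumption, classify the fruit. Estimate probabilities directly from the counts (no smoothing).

apple: (60/128) × (46/60) × (56/60) × (45/60) × (56/60) ≈ 0.234792
orange: (44/128) × (19/44) × (42/44) × (7/44) × (4/44) ≈ 0.00204924
lemon: (24/128) × (14/24) × (23/24) × (1/24) × (23/24) ≈ 0.00418543
Highest score → apple.

apple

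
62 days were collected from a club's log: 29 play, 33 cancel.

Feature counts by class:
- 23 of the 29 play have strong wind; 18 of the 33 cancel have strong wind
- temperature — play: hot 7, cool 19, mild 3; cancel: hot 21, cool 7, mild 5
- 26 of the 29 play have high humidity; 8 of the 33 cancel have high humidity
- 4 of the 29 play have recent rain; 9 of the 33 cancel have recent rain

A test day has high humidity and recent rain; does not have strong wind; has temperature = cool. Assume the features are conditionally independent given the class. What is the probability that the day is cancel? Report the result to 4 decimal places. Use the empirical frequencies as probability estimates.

0.3020

play: (29/62) × (6/29) × (19/29) × (26/29) × (4/29) ≈ 0.00784066
cancel: (33/62) × (15/33) × (7/33) × (8/33) × (9/33) ≈ 0.00339303
P(cancel | x) = 0.00339303 / 0.01123369 ≈ 0.3020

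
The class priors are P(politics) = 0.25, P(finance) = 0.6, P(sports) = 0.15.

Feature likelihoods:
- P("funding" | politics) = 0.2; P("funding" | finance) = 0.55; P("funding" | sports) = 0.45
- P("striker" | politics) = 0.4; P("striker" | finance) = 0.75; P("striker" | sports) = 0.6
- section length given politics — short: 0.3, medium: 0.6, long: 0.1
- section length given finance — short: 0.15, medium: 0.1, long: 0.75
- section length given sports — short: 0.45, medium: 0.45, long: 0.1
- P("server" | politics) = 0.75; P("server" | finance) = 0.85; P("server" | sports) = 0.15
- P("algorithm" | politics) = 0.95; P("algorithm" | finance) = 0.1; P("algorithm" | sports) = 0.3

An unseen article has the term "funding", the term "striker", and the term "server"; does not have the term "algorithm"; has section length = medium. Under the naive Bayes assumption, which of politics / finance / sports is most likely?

politics: 0.25 × 0.2 × 0.4 × 0.6 × 0.75 × (1−0.95) = 0.00045
finance: 0.6 × 0.55 × 0.75 × 0.1 × 0.85 × (1−0.1) = 0.01893375
sports: 0.15 × 0.45 × 0.6 × 0.45 × 0.15 × (1−0.3) = 0.001913625
Highest score → finance.

finance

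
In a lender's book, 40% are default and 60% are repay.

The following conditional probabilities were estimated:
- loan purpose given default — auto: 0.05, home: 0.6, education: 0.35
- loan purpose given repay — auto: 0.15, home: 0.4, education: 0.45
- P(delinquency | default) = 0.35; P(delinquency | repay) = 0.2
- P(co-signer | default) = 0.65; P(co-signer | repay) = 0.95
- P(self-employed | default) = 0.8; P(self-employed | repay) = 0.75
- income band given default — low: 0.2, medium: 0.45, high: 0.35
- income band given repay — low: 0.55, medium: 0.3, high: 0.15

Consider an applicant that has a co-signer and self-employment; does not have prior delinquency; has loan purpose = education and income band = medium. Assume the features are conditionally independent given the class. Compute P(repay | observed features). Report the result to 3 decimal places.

0.684

default: 0.4 × 0.35 × (1−0.35) × 0.65 × 0.8 × 0.45 = 0.021294
repay: 0.6 × 0.45 × (1−0.2) × 0.95 × 0.75 × 0.3 = 0.04617
P(repay | x) = 0.04617 / 0.067464 ≈ 0.684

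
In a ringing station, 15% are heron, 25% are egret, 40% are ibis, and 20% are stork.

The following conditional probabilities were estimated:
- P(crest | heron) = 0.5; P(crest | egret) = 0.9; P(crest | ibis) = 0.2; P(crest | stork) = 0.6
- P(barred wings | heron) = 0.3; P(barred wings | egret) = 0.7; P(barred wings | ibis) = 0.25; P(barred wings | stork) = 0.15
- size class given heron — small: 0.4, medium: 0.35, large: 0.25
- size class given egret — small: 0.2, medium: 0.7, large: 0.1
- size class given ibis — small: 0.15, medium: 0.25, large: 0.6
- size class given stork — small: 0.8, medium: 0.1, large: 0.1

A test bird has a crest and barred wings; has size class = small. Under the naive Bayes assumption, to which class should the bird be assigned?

egret

heron: 0.15 × 0.5 × 0.3 × 0.4 = 0.009
egret: 0.25 × 0.9 × 0.7 × 0.2 = 0.0315
ibis: 0.4 × 0.2 × 0.25 × 0.15 = 0.003
stork: 0.2 × 0.6 × 0.15 × 0.8 = 0.0144
Highest score → egret.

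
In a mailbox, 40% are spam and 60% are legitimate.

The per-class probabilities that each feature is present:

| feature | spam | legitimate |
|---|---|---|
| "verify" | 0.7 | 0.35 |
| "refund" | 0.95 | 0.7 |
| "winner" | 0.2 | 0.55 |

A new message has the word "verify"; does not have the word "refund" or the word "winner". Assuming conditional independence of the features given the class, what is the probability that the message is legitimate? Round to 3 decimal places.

spam: 0.4 × 0.7 × (1−0.95) × (1−0.2) = 0.0112
legitimate: 0.6 × 0.35 × (1−0.7) × (1−0.55) = 0.02835
P(legitimate | x) = 0.02835 / 0.03955 ≈ 0.717

0.717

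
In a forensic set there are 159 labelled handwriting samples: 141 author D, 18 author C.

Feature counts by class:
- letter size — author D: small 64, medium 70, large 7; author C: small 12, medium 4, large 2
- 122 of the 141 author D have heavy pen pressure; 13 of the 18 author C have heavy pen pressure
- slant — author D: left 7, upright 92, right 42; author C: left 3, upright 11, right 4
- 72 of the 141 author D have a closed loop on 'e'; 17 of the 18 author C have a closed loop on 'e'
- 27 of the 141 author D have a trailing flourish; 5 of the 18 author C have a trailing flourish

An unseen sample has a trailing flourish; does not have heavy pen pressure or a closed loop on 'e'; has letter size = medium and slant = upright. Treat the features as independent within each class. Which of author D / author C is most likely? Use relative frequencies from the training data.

author D: (141/159) × (70/141) × (19/141) × (92/141) × (69/141) × (27/141) ≈ 0.00362726
author C: (18/159) × (4/18) × (5/18) × (11/18) × (1/18) × (5/18) ≈ 0.0000659031
Highest score → author D.

author D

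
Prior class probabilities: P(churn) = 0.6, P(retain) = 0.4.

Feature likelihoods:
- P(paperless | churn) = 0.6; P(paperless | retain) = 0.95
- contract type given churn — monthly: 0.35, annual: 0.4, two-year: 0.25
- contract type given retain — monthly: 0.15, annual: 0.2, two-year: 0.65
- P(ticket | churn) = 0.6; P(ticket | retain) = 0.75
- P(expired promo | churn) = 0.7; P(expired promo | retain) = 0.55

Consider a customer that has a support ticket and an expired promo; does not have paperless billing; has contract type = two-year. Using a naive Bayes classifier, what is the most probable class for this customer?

churn: 0.6 × (1−0.6) × 0.25 × 0.6 × 0.7 = 0.0252
retain: 0.4 × (1−0.95) × 0.65 × 0.75 × 0.55 = 0.0053625
Highest score → churn.

churn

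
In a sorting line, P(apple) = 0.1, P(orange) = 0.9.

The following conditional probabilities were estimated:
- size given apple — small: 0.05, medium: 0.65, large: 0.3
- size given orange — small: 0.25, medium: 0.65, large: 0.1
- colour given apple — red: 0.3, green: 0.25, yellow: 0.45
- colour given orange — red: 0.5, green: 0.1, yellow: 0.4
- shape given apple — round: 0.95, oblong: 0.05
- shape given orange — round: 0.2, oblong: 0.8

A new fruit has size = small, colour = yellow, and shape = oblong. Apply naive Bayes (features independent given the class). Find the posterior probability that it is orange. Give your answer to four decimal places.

apple: 0.1 × 0.05 × 0.45 × 0.05 = 0.0001125
orange: 0.9 × 0.25 × 0.4 × 0.8 = 0.072
P(orange | x) = 0.072 / 0.0721125 ≈ 0.9984

0.9984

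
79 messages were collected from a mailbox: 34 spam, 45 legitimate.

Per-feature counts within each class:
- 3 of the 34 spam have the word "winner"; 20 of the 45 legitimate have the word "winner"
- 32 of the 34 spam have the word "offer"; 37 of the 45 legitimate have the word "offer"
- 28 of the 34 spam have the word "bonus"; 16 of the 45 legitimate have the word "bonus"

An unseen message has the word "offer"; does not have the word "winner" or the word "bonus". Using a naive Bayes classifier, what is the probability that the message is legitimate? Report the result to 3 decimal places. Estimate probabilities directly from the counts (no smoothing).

0.720

spam: (34/79) × (31/34) × (32/34) × (6/34) ≈ 0.0651745
legitimate: (45/79) × (25/45) × (37/45) × (29/45) ≈ 0.167682
P(legitimate | x) = 0.167682 / 0.2328565 ≈ 0.720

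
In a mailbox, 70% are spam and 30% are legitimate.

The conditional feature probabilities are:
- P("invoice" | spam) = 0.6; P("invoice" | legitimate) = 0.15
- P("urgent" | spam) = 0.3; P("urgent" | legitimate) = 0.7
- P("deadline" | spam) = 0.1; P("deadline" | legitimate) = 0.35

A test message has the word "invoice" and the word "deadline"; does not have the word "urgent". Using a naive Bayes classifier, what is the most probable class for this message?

spam: 0.7 × 0.6 × (1−0.3) × 0.1 = 0.0294
legitimate: 0.3 × 0.15 × (1−0.7) × 0.35 = 0.004725
Highest score → spam.

spam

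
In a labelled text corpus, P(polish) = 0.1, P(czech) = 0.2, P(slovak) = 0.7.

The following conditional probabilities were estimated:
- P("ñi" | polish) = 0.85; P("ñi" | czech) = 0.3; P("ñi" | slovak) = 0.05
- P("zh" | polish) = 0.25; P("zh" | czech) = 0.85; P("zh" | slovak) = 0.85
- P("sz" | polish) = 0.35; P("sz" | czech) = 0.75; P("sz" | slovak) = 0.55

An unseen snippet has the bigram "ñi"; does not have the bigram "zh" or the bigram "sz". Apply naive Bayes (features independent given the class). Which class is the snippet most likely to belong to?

polish: 0.1 × 0.85 × (1−0.25) × (1−0.35) = 0.0414375
czech: 0.2 × 0.3 × (1−0.85) × (1−0.75) = 0.00225
slovak: 0.7 × 0.05 × (1−0.85) × (1−0.55) = 0.0023625
Highest score → polish.

polish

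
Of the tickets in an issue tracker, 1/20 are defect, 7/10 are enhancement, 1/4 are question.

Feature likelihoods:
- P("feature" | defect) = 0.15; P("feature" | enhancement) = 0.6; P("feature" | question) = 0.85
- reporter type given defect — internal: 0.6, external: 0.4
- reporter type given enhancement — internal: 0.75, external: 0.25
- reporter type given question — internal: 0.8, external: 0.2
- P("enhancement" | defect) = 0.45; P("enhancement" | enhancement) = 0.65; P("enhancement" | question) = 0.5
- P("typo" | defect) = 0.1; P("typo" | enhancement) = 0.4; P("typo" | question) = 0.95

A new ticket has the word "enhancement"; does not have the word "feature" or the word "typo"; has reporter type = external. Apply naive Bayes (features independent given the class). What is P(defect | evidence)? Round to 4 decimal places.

0.2003

defect: 0.05 × (1−0.15) × 0.4 × 0.45 × (1−0.1) = 0.006885
enhancement: 0.7 × (1−0.6) × 0.25 × 0.65 × (1−0.4) = 0.0273
question: 0.25 × (1−0.85) × 0.2 × 0.5 × (1−0.95) = 0.0001875
P(defect | x) = 0.006885 / 0.0343725 ≈ 0.2003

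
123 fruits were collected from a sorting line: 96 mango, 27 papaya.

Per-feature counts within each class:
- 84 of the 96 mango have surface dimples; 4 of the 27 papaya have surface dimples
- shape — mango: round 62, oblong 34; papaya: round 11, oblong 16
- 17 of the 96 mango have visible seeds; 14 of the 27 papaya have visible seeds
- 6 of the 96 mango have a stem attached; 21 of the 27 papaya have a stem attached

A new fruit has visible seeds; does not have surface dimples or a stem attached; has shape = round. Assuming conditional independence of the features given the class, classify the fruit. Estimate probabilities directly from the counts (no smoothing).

mango: (96/123) × (12/96) × (62/96) × (17/96) × (90/96) ≈ 0.0104603
papaya: (27/123) × (23/27) × (11/27) × (14/27) × (6/27) ≈ 0.00877816
Highest score → mango.

mango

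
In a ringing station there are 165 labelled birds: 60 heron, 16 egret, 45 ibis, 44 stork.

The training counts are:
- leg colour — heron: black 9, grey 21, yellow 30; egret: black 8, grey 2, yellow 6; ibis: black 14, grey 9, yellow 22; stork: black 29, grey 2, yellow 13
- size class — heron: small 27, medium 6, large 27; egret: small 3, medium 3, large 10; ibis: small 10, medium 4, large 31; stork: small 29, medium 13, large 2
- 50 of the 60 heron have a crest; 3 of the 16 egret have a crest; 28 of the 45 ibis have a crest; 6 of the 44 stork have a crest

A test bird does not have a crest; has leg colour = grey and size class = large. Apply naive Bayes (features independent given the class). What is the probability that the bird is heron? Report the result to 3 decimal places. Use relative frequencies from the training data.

heron: (60/165) × (21/60) × (27/60) × (10/60) ≈ 0.00954545
egret: (16/165) × (2/16) × (10/16) × (13/16) ≈ 0.0061553
ibis: (45/165) × (9/45) × (31/45) × (17/45) ≈ 0.0141953
stork: (44/165) × (2/44) × (2/44) × (38/44) ≈ 0.000475833
P(heron | x) = 0.00954545 / 0.030371883 ≈ 0.314

0.314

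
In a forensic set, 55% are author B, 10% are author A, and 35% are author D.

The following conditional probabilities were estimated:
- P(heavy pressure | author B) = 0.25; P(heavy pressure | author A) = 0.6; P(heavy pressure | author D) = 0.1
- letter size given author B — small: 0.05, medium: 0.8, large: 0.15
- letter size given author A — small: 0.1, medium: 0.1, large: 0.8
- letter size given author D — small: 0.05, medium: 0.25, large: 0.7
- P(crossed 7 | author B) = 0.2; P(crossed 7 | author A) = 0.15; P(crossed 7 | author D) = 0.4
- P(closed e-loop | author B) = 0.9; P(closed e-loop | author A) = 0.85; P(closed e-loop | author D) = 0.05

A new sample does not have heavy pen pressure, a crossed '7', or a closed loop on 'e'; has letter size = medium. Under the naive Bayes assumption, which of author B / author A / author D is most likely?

author D

author B: 0.55 × (1−0.25) × 0.8 × (1−0.2) × (1−0.9) = 0.0264
author A: 0.1 × (1−0.6) × 0.1 × (1−0.15) × (1−0.85) = 0.00051
author D: 0.35 × (1−0.1) × 0.25 × (1−0.4) × (1−0.05) = 0.0448875
Highest score → author D.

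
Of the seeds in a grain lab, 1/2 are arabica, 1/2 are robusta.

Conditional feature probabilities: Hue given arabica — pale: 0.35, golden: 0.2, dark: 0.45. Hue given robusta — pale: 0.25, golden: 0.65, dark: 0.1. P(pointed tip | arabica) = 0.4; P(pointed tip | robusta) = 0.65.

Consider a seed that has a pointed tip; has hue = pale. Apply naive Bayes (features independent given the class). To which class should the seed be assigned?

arabica: 0.5 × 0.35 × 0.4 = 0.07
robusta: 0.5 × 0.25 × 0.65 = 0.08125
Highest score → robusta.

robusta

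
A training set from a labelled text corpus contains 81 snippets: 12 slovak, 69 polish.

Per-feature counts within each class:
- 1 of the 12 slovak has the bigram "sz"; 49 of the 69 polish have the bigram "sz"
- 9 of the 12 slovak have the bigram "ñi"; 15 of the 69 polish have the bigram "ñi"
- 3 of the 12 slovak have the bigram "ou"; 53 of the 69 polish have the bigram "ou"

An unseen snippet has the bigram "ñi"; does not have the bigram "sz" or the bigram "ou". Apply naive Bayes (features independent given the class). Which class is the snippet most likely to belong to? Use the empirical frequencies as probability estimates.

slovak

slovak: (12/81) × (11/12) × (9/12) × (9/12) ≈ 0.0763889
polish: (69/81) × (20/69) × (15/69) × (16/69) ≈ 0.0124468
Highest score → slovak.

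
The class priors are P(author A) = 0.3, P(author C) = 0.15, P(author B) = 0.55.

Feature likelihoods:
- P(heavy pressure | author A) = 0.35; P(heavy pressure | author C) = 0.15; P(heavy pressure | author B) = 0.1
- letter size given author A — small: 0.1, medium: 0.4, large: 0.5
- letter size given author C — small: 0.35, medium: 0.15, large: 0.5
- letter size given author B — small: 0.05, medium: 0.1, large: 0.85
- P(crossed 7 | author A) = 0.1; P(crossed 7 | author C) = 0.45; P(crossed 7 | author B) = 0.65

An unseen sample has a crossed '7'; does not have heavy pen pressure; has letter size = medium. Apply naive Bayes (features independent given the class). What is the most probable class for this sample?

author B

author A: 0.3 × (1−0.35) × 0.4 × 0.1 = 0.0078
author C: 0.15 × (1−0.15) × 0.15 × 0.45 = 0.00860625
author B: 0.55 × (1−0.1) × 0.1 × 0.65 = 0.032175
Highest score → author B.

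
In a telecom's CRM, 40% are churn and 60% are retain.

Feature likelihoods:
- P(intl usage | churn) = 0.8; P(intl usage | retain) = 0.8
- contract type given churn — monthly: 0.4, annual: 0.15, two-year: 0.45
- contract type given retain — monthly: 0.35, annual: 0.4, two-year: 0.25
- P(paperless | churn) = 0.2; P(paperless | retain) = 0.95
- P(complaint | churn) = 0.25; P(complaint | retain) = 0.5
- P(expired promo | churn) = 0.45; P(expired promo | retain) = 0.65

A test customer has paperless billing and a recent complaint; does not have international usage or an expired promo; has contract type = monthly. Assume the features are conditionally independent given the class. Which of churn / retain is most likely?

churn: 0.4 × (1−0.8) × 0.4 × 0.2 × 0.25 × (1−0.45) = 0.00088
retain: 0.6 × (1−0.8) × 0.35 × 0.95 × 0.5 × (1−0.65) = 0.0069825
Highest score → retain.

retain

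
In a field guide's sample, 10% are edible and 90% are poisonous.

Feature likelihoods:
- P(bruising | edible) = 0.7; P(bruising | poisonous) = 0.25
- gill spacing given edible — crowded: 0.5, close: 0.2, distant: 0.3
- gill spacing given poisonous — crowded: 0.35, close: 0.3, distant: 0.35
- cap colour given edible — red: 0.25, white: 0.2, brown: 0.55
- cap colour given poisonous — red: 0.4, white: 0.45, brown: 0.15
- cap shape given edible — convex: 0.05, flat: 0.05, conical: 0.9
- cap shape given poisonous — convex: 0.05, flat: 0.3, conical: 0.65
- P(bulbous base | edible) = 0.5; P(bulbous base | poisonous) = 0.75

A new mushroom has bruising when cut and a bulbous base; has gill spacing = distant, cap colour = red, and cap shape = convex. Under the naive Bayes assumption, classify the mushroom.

edible: 0.1 × 0.7 × 0.3 × 0.25 × 0.05 × 0.5 = 0.00013125
poisonous: 0.9 × 0.25 × 0.35 × 0.4 × 0.05 × 0.75 = 0.00118125
Highest score → poisonous.

poisonous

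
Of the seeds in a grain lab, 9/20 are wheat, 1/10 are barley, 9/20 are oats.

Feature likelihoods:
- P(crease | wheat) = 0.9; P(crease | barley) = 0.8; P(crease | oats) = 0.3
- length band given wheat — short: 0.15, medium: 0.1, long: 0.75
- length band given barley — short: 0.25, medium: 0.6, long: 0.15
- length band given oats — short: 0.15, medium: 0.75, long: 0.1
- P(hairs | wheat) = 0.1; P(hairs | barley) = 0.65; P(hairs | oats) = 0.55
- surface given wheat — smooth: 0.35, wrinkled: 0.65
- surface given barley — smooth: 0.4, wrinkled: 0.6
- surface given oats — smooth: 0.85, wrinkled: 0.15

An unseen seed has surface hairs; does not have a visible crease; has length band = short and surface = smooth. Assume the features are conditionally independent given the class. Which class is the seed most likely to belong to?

oats

wheat: 0.45 × (1−0.9) × 0.15 × 0.1 × 0.35 = 0.00023625
barley: 0.1 × (1−0.8) × 0.25 × 0.65 × 0.4 = 0.0013
oats: 0.45 × (1−0.3) × 0.15 × 0.55 × 0.85 = 0.022089375
Highest score → oats.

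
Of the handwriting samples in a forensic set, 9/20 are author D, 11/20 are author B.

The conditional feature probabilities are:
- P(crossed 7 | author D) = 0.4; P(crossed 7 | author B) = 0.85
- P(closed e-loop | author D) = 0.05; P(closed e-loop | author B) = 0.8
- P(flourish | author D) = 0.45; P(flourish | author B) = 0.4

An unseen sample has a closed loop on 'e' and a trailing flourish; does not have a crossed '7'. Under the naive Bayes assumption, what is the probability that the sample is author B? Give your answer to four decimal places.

0.8129

author D: 0.45 × (1−0.4) × 0.05 × 0.45 = 0.006075
author B: 0.55 × (1−0.85) × 0.8 × 0.4 = 0.0264
P(author B | x) = 0.0264 / 0.032475 ≈ 0.8129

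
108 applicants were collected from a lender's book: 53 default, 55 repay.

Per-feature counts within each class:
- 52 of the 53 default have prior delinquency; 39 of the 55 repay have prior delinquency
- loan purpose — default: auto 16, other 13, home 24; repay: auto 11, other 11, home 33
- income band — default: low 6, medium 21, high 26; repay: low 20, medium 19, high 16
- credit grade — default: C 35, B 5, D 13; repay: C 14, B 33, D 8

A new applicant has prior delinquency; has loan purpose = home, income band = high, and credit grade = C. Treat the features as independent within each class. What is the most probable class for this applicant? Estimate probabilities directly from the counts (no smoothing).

default

default: (53/108) × (52/53) × (24/53) × (26/53) × (35/53) ≈ 0.0706325
repay: (55/108) × (39/55) × (33/55) × (16/55) × (14/55) ≈ 0.0160441
Highest score → default.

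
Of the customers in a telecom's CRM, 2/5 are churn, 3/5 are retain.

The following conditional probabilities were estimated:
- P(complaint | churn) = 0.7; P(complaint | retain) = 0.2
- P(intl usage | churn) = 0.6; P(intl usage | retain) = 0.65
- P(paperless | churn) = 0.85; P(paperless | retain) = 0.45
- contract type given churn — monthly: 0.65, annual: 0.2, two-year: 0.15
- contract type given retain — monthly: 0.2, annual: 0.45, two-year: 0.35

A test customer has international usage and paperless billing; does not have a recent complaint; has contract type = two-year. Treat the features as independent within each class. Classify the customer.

retain

churn: 0.4 × (1−0.7) × 0.6 × 0.85 × 0.15 = 0.00918
retain: 0.6 × (1−0.2) × 0.65 × 0.45 × 0.35 = 0.04914
Highest score → retain.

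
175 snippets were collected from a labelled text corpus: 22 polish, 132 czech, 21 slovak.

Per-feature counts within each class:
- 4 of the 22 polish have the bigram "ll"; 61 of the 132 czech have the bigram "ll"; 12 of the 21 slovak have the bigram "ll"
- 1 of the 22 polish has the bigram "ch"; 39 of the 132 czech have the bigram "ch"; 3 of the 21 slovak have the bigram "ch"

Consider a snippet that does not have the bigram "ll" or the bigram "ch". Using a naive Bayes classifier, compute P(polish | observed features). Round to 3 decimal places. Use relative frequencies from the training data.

0.229

polish: (22/175) × (18/22) × (21/22) ≈ 0.0981818
czech: (132/175) × (71/132) × (93/132) ≈ 0.285844
slovak: (21/175) × (9/21) × (18/21) ≈ 0.0440816
P(polish | x) = 0.0981818 / 0.4281074 ≈ 0.229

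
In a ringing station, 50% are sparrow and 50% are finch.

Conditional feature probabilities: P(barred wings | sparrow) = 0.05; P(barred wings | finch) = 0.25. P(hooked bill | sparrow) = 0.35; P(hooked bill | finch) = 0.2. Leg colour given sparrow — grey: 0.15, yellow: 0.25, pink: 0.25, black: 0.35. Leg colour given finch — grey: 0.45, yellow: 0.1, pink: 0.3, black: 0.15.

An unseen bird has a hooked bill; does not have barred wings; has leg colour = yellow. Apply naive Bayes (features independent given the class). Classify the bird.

sparrow: 0.5 × (1−0.05) × 0.35 × 0.25 = 0.0415625
finch: 0.5 × (1−0.25) × 0.2 × 0.1 = 0.0075
Highest score → sparrow.

sparrow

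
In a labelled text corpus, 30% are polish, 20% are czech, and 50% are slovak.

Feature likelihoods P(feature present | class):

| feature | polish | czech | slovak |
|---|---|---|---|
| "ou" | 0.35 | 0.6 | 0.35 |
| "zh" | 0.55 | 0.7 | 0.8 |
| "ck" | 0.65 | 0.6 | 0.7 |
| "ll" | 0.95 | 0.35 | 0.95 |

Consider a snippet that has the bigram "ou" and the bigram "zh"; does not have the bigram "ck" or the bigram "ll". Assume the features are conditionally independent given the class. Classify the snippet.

czech

polish: 0.3 × 0.35 × 0.55 × (1−0.65) × (1−0.95) = 0.001010625
czech: 0.2 × 0.6 × 0.7 × (1−0.6) × (1−0.35) = 0.02184
slovak: 0.5 × 0.35 × 0.8 × (1−0.7) × (1−0.95) = 0.0021
Highest score → czech.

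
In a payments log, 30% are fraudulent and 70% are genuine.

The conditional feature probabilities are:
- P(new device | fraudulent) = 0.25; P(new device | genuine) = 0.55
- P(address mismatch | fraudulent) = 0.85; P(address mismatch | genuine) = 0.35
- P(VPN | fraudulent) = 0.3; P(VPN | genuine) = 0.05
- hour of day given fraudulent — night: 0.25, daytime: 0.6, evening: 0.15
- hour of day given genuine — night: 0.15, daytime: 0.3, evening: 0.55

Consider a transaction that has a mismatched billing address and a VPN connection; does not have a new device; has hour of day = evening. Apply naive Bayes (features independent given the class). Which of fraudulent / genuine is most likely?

fraudulent

fraudulent: 0.3 × (1−0.25) × 0.85 × 0.3 × 0.15 = 0.00860625
genuine: 0.7 × (1−0.55) × 0.35 × 0.05 × 0.55 = 0.003031875
Highest score → fraudulent.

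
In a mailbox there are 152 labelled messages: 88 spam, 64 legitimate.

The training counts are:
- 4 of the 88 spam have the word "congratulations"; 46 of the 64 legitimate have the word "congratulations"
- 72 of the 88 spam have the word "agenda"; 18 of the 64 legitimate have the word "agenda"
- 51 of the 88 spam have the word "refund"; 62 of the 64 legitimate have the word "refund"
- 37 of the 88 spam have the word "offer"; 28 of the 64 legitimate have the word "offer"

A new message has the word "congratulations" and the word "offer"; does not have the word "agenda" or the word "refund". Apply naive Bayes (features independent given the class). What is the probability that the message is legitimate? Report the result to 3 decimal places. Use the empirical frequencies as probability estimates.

0.779

spam: (88/152) × (4/88) × (16/88) × (37/88) × (37/88) ≈ 0.000845847
legitimate: (64/152) × (46/64) × (46/64) × (2/64) × (28/64) ≈ 0.00297386
P(legitimate | x) = 0.00297386 / 0.003819707 ≈ 0.779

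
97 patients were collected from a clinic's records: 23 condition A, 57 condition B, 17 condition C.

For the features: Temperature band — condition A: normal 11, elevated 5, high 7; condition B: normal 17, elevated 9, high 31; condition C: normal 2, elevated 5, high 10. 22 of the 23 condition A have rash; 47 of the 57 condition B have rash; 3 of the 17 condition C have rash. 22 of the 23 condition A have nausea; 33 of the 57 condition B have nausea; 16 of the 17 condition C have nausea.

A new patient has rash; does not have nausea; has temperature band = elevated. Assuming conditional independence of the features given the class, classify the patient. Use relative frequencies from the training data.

condition B

condition A: (23/97) × (5/23) × (22/23) × (1/23) ≈ 0.00214371
condition B: (57/97) × (9/57) × (47/57) × (24/57) ≈ 0.0322129
condition C: (17/97) × (5/17) × (3/17) × (1/17) ≈ 0.000535084
Highest score → condition B.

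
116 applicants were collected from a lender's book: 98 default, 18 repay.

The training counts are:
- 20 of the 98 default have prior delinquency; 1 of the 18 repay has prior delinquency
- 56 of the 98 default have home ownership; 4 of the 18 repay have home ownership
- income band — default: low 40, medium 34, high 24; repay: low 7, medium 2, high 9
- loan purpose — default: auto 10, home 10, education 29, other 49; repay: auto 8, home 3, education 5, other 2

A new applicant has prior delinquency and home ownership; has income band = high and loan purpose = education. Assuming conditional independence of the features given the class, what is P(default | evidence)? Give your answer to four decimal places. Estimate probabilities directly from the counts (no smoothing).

0.9641

default: (98/116) × (20/98) × (56/98) × (24/98) × (29/98) ≈ 0.00713988
repay: (18/116) × (1/18) × (4/18) × (9/18) × (5/18) ≈ 0.000266071
P(default | x) = 0.00713988 / 0.007405951 ≈ 0.9641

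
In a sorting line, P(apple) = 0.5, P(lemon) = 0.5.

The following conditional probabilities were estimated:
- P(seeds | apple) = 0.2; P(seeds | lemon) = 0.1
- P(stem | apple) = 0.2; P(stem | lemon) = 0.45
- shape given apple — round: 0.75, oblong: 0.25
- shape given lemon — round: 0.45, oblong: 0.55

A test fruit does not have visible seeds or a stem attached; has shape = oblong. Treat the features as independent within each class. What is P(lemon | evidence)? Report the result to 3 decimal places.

apple: 0.5 × (1−0.2) × (1−0.2) × 0.25 = 0.08
lemon: 0.5 × (1−0.1) × (1−0.45) × 0.55 = 0.136125
P(lemon | x) = 0.136125 / 0.216125 ≈ 0.630

0.630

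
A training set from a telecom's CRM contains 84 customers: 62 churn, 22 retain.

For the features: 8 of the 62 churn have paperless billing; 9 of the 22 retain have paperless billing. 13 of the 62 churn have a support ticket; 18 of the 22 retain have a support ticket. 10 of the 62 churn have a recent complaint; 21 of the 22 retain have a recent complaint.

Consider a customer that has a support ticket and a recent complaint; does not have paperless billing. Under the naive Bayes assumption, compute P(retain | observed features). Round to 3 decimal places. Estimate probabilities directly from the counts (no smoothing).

0.848

churn: (62/84) × (54/62) × (13/62) × (10/62) ≈ 0.0217407
retain: (22/84) × (13/22) × (18/22) × (21/22) ≈ 0.120868
P(retain | x) = 0.120868 / 0.1426087 ≈ 0.848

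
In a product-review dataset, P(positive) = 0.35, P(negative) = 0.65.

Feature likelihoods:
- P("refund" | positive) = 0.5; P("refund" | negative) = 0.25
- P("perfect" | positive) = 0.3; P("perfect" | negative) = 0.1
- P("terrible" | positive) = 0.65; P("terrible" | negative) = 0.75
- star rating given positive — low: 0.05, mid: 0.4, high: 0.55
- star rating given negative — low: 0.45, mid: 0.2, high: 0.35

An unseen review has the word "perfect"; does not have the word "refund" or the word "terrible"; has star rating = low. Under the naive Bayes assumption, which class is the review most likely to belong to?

negative

positive: 0.35 × (1−0.5) × 0.3 × (1−0.65) × 0.05 = 0.00091875
negative: 0.65 × (1−0.25) × 0.1 × (1−0.75) × 0.45 = 0.005484375
Highest score → negative.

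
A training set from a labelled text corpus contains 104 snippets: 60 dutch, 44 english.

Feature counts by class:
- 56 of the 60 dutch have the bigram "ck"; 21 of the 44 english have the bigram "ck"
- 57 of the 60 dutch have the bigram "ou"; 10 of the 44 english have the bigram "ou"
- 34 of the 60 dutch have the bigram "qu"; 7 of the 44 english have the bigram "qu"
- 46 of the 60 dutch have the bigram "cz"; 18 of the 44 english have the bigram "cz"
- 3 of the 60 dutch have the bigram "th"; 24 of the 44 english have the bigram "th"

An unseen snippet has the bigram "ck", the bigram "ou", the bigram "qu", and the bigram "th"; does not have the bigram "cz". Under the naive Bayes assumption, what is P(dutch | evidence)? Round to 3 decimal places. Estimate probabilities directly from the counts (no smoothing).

dutch: (60/104) × (56/60) × (57/60) × (34/60) × (14/60) × (3/60) ≈ 0.00338184
english: (44/104) × (21/44) × (10/44) × (7/44) × (26/44) × (24/44) ≈ 0.00235319
P(dutch | x) = 0.00338184 / 0.00573503 ≈ 0.590

0.590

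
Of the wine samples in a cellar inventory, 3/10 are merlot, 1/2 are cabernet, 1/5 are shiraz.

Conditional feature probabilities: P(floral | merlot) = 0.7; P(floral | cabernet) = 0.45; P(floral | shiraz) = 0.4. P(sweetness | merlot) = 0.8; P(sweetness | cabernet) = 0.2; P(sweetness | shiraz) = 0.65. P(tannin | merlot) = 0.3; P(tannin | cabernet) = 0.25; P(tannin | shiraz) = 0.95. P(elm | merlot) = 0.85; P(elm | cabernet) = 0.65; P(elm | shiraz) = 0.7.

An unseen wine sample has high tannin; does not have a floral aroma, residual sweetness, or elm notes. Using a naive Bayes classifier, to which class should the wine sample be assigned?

cabernet

merlot: 0.3 × (1−0.7) × (1−0.8) × 0.3 × (1−0.85) = 0.00081
cabernet: 0.5 × (1−0.45) × (1−0.2) × 0.25 × (1−0.65) = 0.01925
shiraz: 0.2 × (1−0.4) × (1−0.65) × 0.95 × (1−0.7) = 0.01197
Highest score → cabernet.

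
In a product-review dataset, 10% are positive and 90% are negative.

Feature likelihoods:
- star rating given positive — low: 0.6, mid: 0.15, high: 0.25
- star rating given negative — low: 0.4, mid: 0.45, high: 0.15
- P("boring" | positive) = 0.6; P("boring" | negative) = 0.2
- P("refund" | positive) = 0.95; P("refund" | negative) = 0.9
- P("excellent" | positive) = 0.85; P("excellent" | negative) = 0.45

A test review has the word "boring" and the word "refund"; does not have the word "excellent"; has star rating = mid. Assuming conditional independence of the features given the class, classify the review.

positive: 0.1 × 0.15 × 0.6 × 0.95 × (1−0.85) = 0.0012825
negative: 0.9 × 0.45 × 0.2 × 0.9 × (1−0.45) = 0.040095
Highest score → negative.

negative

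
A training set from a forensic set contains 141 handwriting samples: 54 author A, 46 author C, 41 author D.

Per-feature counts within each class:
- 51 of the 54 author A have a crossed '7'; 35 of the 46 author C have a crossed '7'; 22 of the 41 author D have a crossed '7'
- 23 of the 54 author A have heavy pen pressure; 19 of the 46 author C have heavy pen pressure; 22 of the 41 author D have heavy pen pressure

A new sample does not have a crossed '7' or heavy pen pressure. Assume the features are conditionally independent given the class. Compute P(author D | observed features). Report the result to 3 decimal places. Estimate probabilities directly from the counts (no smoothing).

0.518

author A: (54/141) × (3/54) × (31/54) ≈ 0.0122143
author C: (46/141) × (11/46) × (27/46) ≈ 0.0457909
author D: (41/141) × (19/41) × (19/41) ≈ 0.0624459
P(author D | x) = 0.0624459 / 0.1204511 ≈ 0.518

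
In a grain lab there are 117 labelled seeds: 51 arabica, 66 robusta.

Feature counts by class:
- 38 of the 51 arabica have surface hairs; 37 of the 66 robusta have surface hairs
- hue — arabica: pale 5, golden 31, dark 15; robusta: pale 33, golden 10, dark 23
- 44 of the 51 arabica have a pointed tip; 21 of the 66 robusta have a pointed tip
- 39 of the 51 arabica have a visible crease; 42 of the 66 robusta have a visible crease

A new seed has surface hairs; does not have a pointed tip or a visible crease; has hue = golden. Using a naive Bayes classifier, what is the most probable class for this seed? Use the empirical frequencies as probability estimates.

arabica: (51/117) × (38/51) × (31/51) × (7/51) × (12/51) ≈ 0.0063757
robusta: (66/117) × (37/66) × (10/66) × (45/66) × (24/66) ≈ 0.0118798
Highest score → robusta.

robusta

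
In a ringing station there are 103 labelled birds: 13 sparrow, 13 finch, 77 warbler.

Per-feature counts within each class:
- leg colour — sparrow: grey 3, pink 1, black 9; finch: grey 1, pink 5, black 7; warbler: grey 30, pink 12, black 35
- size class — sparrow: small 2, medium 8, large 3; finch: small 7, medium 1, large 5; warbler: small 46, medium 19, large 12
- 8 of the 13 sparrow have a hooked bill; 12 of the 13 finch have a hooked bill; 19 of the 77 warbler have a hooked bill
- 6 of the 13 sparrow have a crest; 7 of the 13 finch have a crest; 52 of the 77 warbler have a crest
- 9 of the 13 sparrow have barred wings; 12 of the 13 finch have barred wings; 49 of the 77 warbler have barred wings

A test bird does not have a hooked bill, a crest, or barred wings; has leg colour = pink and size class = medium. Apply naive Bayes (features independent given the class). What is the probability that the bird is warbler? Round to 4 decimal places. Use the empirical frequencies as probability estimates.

sparrow: (13/103) × (1/13) × (8/13) × (5/13) × (7/13) × (4/13) ≈ 0.000380721
finch: (13/103) × (5/13) × (1/13) × (1/13) × (6/13) × (1/13) ≈ 0.0000101979
warbler: (77/103) × (12/77) × (19/77) × (58/77) × (25/77) × (28/77) ≈ 0.00255659
P(warbler | x) = 0.00255659 / 0.0029475089 ≈ 0.8674

0.8674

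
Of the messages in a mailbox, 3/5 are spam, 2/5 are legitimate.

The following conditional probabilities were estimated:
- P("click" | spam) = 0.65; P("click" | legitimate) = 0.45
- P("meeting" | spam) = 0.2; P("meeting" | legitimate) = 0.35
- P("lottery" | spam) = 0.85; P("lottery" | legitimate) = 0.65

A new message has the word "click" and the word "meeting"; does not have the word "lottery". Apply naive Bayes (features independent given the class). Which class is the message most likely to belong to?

spam: 0.6 × 0.65 × 0.2 × (1−0.85) = 0.0117
legitimate: 0.4 × 0.45 × 0.35 × (1−0.65) = 0.02205
Highest score → legitimate.

legitimate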